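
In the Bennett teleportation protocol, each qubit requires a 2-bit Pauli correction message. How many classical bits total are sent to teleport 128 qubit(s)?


Quantum teleportation requires 2 classical bits per qubit teleported.
128 qubit(s) -> 2 * 128 = 256 classical bits

256


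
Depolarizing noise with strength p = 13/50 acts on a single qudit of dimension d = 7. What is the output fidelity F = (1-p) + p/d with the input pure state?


F = (1-p) + p/d
= (1 - 0.2600) + 0.2600/7
= 0.7400 + 0.0371
= 0.7771

0.7771


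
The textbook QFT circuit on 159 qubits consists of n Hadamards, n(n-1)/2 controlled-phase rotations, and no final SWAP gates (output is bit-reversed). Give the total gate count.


Hadamard gates: 159
Controlled rotations: n*(n-1)/2 = 159*158/2 = 12561
SWAP gates: 0 (omitted)
Total = 159 + 12561
= 12720

12720


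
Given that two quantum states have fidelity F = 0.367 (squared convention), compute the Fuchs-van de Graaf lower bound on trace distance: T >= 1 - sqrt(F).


Fuchs-van de Graaf (squared-fidelity convention): 1 - sqrt(F) <= T <= sqrt(1 - F).
Lower bound: T >= 1 - sqrt(F)
sqrt(F) = sqrt(0.367) = 0.6058
T >= 1 - 0.6058
T >= 0.3942

0.3942


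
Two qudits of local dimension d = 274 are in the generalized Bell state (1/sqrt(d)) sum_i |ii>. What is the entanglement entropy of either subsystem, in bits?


For a maximally entangled state in d x d:
S = log2(d) = log2(274)
= 8.0980

8.0980


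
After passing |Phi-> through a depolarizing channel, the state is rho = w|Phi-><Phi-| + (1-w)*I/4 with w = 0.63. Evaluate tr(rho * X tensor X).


|Phi-> = (|00> - |11>)/sqrt(2)
For the pure Bell state, <X_A X_B> = -1 (Bell-state Pauli correlator).
The maximally-mixed part I/4 has tr(I/4 * P tensor P) = 0 for any traceless Pauli P.
So <X_A X_B>_rho = w * (-1) + (1 - w) * 0
= 0.63 * (-1)
= -0.6300

-0.6300


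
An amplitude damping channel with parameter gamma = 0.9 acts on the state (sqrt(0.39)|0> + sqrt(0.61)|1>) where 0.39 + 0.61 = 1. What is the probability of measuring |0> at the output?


For amplitude damping with parameter gamma on state sqrt(a)|0> + sqrt(b)|1>:
alpha^2 = 0.39, beta^2 = 0.61
P(|0>) = alpha^2 + gamma * beta^2
= 0.39 + 0.9 * 0.61
= 0.39 + 0.5490
= 0.9390

0.9390


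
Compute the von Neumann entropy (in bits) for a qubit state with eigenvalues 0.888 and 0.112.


S = -p*log2(p) - (1-p)*log2(1-p)
p = 0.8880, 1-p = 0.1120
= -0.8880 * log2(0.8880) - 0.1120 * log2(0.1120)
= -(-0.1522) - (-0.3537)
= 0.5059

0.5059


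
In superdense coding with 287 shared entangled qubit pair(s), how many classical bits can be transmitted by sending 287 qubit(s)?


Superdense coding allows 2 classical bits per shared entangled pair.
287 pair(s) -> 2 * 287 = 574 classical bits

574


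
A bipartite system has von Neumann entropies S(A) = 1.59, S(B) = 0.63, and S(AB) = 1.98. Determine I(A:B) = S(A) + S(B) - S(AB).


I(A:B) = S(A) + S(B) - S(AB)
= 1.59 + 0.63 - 1.98
= 0.2400

0.2400


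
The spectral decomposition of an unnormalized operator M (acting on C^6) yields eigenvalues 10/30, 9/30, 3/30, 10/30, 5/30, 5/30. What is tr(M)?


tr(M) = sum of eigenvalues
= 10/30 + 9/30 + 3/30 + 10/30 + 5/30 + 5/30
= 42/30
= 1.4000

1.4000


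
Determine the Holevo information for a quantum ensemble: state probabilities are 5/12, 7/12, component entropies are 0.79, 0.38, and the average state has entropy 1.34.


chi = S(rho) - sum_i p_i * S(rho_i)
Weighted entropy = 5/12 * 0.79 + 7/12 * 0.38
= 0.5508
chi = 1.34 - 0.5508
= 0.7892

0.7892


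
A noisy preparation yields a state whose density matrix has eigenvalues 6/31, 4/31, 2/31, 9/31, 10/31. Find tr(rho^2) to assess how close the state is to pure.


tr(rho^2) = sum of eigenvalues squared
= (6/31)^2 + (4/31)^2 + (2/31)^2 + (9/31)^2 + (10/31)^2
= (36 + 16 + 4 + 81 + 100) / 961
= 237/961
= 0.2466

0.2466


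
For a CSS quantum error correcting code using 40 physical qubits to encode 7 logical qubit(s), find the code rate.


Code rate R = k/n
= 7/40
= 0.1750

0.1750


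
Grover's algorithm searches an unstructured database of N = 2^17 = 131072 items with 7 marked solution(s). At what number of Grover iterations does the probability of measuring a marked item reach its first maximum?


After j Grover iterations the success probability is P(j) = sin^2((2j+1)*theta), where sin(theta) = sqrt(k/N).
N = 2^17 = 131072, k = 7
sin(theta) = sqrt(k/N) = 0.007307924584
theta = arcsin(sqrt(k/N)) = 0.007307989633 rad
P(j) reaches its first maximum when (2j+1)*theta is as close as possible to pi/2, i.e. j = round(pi/(4*theta) - 1/2).
pi/(4*theta) - 1/2 = 106.9712
(For comparison, the common estimate pi/4 * sqrt(N/k) = 107.4721; the exact maximiser is used here.)
Optimal iterations = 107

107


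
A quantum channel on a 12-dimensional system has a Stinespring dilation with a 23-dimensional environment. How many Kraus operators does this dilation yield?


Tracing out the environment in an orthonormal basis {|i>_E} gives Kraus operators K_i = <i|_E U |0>_E.
Number of Kraus operators = dim(H_env) = d_env
= 23

23


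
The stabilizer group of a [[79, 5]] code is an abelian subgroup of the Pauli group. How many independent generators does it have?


For an [[n,k]] stabilizer code:
Number of stabilizer generators = n - k
= 79 - 5
= 74

74


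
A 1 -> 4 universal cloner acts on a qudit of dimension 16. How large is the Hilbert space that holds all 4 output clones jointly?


Output space = H^(tensor 4) where dim(H) = 16
dim = 16^4
= 256 (after 2 factors)
= 4096 (after 3 factors)
= 65536 (after 4 factors)
= 65536

65536


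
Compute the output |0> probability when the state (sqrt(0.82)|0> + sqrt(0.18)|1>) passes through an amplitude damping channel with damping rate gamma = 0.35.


For amplitude damping with parameter gamma on state sqrt(a)|0> + sqrt(b)|1>:
alpha^2 = 0.82, beta^2 = 0.18
P(|0>) = alpha^2 + gamma * beta^2
= 0.82 + 0.35 * 0.18
= 0.82 + 0.0630
= 0.8830

0.8830


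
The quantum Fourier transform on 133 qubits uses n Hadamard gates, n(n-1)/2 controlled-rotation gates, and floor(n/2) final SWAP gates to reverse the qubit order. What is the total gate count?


Hadamard gates: 133
Controlled rotations: n*(n-1)/2 = 133*132/2 = 8778
SWAP gates: floor(n/2) = floor(133/2) = 66
Total = 133 + 8778 + 66
= 8977

8977


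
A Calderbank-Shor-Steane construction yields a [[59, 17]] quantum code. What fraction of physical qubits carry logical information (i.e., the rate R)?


Code rate R = k/n
= 17/59
= 0.2881

0.2881


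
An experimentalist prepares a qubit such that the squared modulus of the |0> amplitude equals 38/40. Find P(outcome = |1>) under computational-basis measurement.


|alpha|^2 = 38/40 = 0.9500
|beta|^2 = 1 - 38/40 = 2/40 = 0.0500
P(|1>) = |beta|^2 = 0.0500

0.0500


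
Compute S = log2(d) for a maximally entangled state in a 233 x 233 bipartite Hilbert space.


For a maximally entangled state in d x d:
S = log2(d) = log2(233)
= 7.8642

7.8642


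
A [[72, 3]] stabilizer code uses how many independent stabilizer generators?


For an [[n,k]] stabilizer code:
Number of stabilizer generators = n - k
= 72 - 3
= 69

69


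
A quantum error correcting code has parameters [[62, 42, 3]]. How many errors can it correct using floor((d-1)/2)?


Code parameters: [[62, 42, 3]], distance d = 3.
Number of correctable errors = floor((d-1)/2)
= floor((3 - 1)/2)
= floor(2/2)
= 1

1


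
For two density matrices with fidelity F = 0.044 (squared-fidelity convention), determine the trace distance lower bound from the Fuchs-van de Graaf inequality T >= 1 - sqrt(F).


Fuchs-van de Graaf (squared-fidelity convention): 1 - sqrt(F) <= T <= sqrt(1 - F).
Lower bound: T >= 1 - sqrt(F)
sqrt(F) = sqrt(0.044) = 0.2098
T >= 1 - 0.2098
T >= 0.7902

0.7902


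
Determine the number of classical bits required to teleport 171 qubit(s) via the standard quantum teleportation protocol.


Quantum teleportation requires 2 classical bits per qubit teleported.
171 qubit(s) -> 2 * 171 = 342 classical bits

342


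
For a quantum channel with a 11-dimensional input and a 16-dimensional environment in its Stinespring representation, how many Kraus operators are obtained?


Tracing out the environment in an orthonormal basis {|i>_E} gives Kraus operators K_i = <i|_E U |0>_E.
Number of Kraus operators = dim(H_env) = d_env
= 16

16


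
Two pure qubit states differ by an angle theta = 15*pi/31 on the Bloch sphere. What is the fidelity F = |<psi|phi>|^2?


For states separated by angle theta on Bloch sphere:
F = cos^2(theta/2)
theta = 15*pi/31 = 1.5201
theta/2 = 0.7601
cos(theta/2) = 0.7248
F = 0.5253

0.5253


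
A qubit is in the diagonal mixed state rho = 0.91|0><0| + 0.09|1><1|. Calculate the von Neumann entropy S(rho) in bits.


S = -p*log2(p) - (1-p)*log2(1-p)
p = 0.9100, 1-p = 0.0900
= -0.9100 * log2(0.9100) - 0.0900 * log2(0.0900)
= -(-0.1238) - (-0.3127)
= 0.4365

0.4365


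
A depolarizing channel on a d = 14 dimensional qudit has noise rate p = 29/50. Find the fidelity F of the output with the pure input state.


F = (1-p) + p/d
= (1 - 0.5800) + 0.5800/14
= 0.4200 + 0.0414
= 0.4614

0.4614


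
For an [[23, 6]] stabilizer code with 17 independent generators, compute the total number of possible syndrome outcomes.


Each stabilizer generator gives a binary (+1 or -1) measurement outcome.
With 17 independent generators:
Total syndromes = 2^17
= 131072

131072


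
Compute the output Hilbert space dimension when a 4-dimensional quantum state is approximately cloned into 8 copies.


Output space = H^(tensor 8) where dim(H) = 4
dim = 4^8
= 16 (after 2 factors)
= 64 (after 3 factors)
= 256 (after 4 factors)
= 1024 (after 5 factors)
= 4096 (after 6 factors)
= 16384 (after 7 factors)
= 65536 (after 8 factors)
= 65536

65536


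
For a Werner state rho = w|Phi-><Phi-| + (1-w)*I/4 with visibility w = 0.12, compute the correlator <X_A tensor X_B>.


|Phi-> = (|00> - |11>)/sqrt(2)
For the pure Bell state, <X_A X_B> = -1 (Bell-state Pauli correlator).
The maximally-mixed part I/4 has tr(I/4 * P tensor P) = 0 for any traceless Pauli P.
So <X_A X_B>_rho = w * (-1) + (1 - w) * 0
= 0.12 * (-1)
= -0.1200

-0.1200


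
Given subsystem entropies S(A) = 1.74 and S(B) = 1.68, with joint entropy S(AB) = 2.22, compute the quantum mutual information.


I(A:B) = S(A) + S(B) - S(AB)
= 1.74 + 1.68 - 2.22
= 1.2000

1.2000


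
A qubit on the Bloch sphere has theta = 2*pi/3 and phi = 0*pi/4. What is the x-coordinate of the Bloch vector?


theta = 2.0944, phi = 0.0000
r_x = sin(theta)*cos(phi) = 0.8660 * 1.0000
r_x = 0.8660

0.8660


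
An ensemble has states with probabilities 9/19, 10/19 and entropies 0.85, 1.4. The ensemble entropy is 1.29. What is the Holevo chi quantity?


chi = S(rho) - sum_i p_i * S(rho_i)
Weighted entropy = 9/19 * 0.85 + 10/19 * 1.4
= 1.1395
chi = 1.29 - 1.1395
= 0.1505

0.1505


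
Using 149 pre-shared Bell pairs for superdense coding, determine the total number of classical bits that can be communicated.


Superdense coding allows 2 classical bits per shared entangled pair.
149 pair(s) -> 2 * 149 = 298 classical bits

298


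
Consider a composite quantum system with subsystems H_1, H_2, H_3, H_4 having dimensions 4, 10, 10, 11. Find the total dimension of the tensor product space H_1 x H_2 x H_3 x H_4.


dim(H_1 x H_2 x H_3 x H_4) = 4 * 10 * 10 * 11
= 40 * 10 * 11
= 400 * 11
= 4400

4400


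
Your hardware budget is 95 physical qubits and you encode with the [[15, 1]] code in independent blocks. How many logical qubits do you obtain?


Each code block uses 15 physical qubits for 1 logical qubit(s).
Number of complete blocks = floor(95 / 15) = 6
Logical qubits = 6 * 1
= 6

6


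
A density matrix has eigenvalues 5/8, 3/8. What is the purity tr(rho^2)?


tr(rho^2) = sum of eigenvalues squared
= (5/8)^2 + (3/8)^2
= (25 + 9) / 64
= 34/64
= 0.5312

0.5312


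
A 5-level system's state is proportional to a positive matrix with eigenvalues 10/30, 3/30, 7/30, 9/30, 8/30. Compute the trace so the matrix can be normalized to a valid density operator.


tr(M) = sum of eigenvalues
= 10/30 + 3/30 + 7/30 + 9/30 + 8/30
= 37/30
= 1.2333

1.2333


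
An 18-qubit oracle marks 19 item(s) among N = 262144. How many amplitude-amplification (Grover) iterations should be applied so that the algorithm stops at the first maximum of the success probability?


After j Grover iterations the success probability is P(j) = sin^2((2j+1)*theta), where sin(theta) = sqrt(k/N).
N = 2^18 = 262144, k = 19
sin(theta) = sqrt(k/N) = 0.008513474499
theta = arcsin(sqrt(k/N)) = 0.008513577344 rad
P(j) reaches its first maximum when (2j+1)*theta is as close as possible to pi/2, i.e. j = round(pi/(4*theta) - 1/2).
pi/(4*theta) - 1/2 = 91.7524
(For comparison, the common estimate pi/4 * sqrt(N/k) = 92.2535; the exact maximiser is used here.)
Optimal iterations = 92

92


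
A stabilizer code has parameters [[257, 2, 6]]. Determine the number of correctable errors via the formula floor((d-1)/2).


Code parameters: [[257, 2, 6]], distance d = 6.
Number of correctable errors = floor((d-1)/2)
= floor((6 - 1)/2)
= floor(5/2)
= 2

2


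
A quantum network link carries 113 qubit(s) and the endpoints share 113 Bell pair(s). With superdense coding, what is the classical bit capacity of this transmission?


Superdense coding allows 2 classical bits per shared entangled pair.
113 pair(s) -> 2 * 113 = 226 classical bits

226


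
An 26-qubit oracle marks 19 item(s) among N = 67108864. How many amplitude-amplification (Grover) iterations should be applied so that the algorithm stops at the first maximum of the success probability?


After j Grover iterations the success probability is P(j) = sin^2((2j+1)*theta), where sin(theta) = sqrt(k/N).
N = 2^26 = 67108864, k = 19
sin(theta) = sqrt(k/N) = 0.0005320921562
theta = arcsin(sqrt(k/N)) = 0.0005320921813 rad
P(j) reaches its first maximum when (2j+1)*theta is as close as possible to pi/2, i.e. j = round(pi/(4*theta) - 1/2).
pi/(4*theta) - 1/2 = 1475.5566
(For comparison, the common estimate pi/4 * sqrt(N/k) = 1476.0566; the exact maximiser is used here.)
Optimal iterations = 1476

1476


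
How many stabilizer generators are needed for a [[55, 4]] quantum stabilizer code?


For an [[n,k]] stabilizer code:
Number of stabilizer generators = n - k
= 55 - 4
= 51

51


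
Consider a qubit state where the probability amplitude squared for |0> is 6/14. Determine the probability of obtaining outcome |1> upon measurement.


|alpha|^2 = 6/14 = 0.4286
|beta|^2 = 1 - 6/14 = 8/14 = 0.5714
P(|1>) = |beta|^2 = 0.5714

0.5714


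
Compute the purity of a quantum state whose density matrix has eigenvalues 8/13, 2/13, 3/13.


tr(rho^2) = sum of eigenvalues squared
= (8/13)^2 + (2/13)^2 + (3/13)^2
= (64 + 4 + 9) / 169
= 77/169
= 0.4556

0.4556


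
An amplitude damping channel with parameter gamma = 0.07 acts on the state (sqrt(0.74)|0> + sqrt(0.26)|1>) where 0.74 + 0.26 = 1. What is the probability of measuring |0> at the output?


For amplitude damping with parameter gamma on state sqrt(a)|0> + sqrt(b)|1>:
alpha^2 = 0.74, beta^2 = 0.26
P(|0>) = alpha^2 + gamma * beta^2
= 0.74 + 0.07 * 0.26
= 0.74 + 0.0182
= 0.7582

0.7582


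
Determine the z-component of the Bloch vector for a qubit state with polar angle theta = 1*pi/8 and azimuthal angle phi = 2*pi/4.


theta = 0.3927, phi = 1.5708
r_z = cos(theta) = 0.9239

0.9239


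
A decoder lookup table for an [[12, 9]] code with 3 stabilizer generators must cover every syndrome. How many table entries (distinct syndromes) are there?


Each stabilizer generator gives a binary (+1 or -1) measurement outcome.
With 3 independent generators:
Total syndromes = 2^3
= 8

8


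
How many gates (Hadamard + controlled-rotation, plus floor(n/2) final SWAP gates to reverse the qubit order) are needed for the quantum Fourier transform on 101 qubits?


Hadamard gates: 101
Controlled rotations: n*(n-1)/2 = 101*100/2 = 5050
SWAP gates: floor(n/2) = floor(101/2) = 50
Total = 101 + 5050 + 50
= 5201

5201


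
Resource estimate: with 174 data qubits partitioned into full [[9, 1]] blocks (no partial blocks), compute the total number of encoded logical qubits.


Each code block uses 9 physical qubits for 1 logical qubit(s).
Number of complete blocks = floor(174 / 9) = 19
Logical qubits = 19 * 1
= 19

19


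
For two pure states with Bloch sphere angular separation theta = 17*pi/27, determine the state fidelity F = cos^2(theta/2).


For states separated by angle theta on Bloch sphere:
F = cos^2(theta/2)
theta = 17*pi/27 = 1.9780
theta/2 = 0.9890
cos(theta/2) = 0.5495
F = 0.3020

0.3020


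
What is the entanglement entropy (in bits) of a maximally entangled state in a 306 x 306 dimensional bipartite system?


For a maximally entangled state in d x d:
S = log2(d) = log2(306)
= 8.2574

8.2574


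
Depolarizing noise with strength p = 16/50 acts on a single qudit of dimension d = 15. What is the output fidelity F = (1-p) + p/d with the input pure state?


F = (1-p) + p/d
= (1 - 0.3200) + 0.3200/15
= 0.6800 + 0.0213
= 0.7013

0.7013


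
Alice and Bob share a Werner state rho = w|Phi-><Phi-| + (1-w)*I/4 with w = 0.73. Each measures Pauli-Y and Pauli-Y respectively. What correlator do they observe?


|Phi-> = (|00> - |11>)/sqrt(2)
For the pure Bell state, <Y_A Y_B> = +1 (Bell-state Pauli correlator).
The maximally-mixed part I/4 has tr(I/4 * P tensor P) = 0 for any traceless Pauli P.
So <Y_A Y_B>_rho = w * (+1) + (1 - w) * 0
= 0.73 * (+1)
= 0.7300

0.7300


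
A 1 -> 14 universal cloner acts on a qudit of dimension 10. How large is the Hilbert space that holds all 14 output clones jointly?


Output space = H^(tensor 14) where dim(H) = 10
dim = 10^14
= 100 (after 2 factors)
= 1000 (after 3 factors)
= 10000 (after 4 factors)
= 100000 (after 5 factors)
= 1000000 (after 6 factors)
= 10000000 (after 7 factors)
= 100000000 (after 8 factors)
= 1000000000 (after 9 factors)
= 10000000000 (after 10 factors)
= 100000000000 (after 11 factors)
= 1000000000000 (after 12 factors)
= 10000000000000 (after 13 factors)
= 100000000000000 (after 14 factors)
= 100000000000000

100000000000000


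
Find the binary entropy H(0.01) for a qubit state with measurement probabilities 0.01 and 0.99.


S = -p*log2(p) - (1-p)*log2(1-p)
p = 0.0100, 1-p = 0.9900
= -0.0100 * log2(0.0100) - 0.9900 * log2(0.9900)
= -(-0.0664) - (-0.0144)
= 0.0808

0.0808


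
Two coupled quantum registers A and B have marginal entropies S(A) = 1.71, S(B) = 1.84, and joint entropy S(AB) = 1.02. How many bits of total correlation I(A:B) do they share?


I(A:B) = S(A) + S(B) - S(AB)
= 1.71 + 1.84 - 1.02
= 2.5300

2.5300


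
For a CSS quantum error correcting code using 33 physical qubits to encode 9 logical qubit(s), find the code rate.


Code rate R = k/n
= 9/33
= 0.2727

0.2727


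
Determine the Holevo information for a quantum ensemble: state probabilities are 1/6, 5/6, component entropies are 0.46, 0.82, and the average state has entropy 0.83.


chi = S(rho) - sum_i p_i * S(rho_i)
Weighted entropy = 1/6 * 0.46 + 5/6 * 0.82
= 0.7600
chi = 0.83 - 0.7600
= 0.0700

0.0700


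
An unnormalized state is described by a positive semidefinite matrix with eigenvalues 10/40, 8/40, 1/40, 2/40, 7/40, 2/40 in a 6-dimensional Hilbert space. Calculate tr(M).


tr(M) = sum of eigenvalues
= 10/40 + 8/40 + 1/40 + 2/40 + 7/40 + 2/40
= 30/40
= 0.7500

0.7500


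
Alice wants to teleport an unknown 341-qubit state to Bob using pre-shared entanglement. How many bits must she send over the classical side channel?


Quantum teleportation requires 2 classical bits per qubit teleported.
341 qubit(s) -> 2 * 341 = 682 classical bits

682


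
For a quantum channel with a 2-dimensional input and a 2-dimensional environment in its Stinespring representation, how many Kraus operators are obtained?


Tracing out the environment in an orthonormal basis {|i>_E} gives Kraus operators K_i = <i|_E U |0>_E.
Number of Kraus operators = dim(H_env) = d_env
= 2

2


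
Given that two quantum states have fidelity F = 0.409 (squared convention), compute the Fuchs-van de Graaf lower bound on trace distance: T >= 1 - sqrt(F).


Fuchs-van de Graaf (squared-fidelity convention): 1 - sqrt(F) <= T <= sqrt(1 - F).
Lower bound: T >= 1 - sqrt(F)
sqrt(F) = sqrt(0.409) = 0.6395
T >= 1 - 0.6395
T >= 0.3605

0.3605


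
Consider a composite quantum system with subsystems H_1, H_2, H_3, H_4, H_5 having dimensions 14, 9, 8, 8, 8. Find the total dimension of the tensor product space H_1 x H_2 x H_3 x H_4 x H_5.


dim(H_1 x H_2 x H_3 x H_4 x H_5) = 14 * 9 * 8 * 8 * 8
= 126 * 8 * 8 * 8
= 1008 * 8 * 8
= 8064 * 8
= 64512

64512


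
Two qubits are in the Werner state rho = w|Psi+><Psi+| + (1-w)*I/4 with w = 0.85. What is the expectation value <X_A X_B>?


|Psi+> = (|01> + |10>)/sqrt(2)
For the pure Bell state, <X_A X_B> = +1 (Bell-state Pauli correlator).
The maximally-mixed part I/4 has tr(I/4 * P tensor P) = 0 for any traceless Pauli P.
So <X_A X_B>_rho = w * (+1) + (1 - w) * 0
= 0.85 * (+1)
= 0.8500

0.8500


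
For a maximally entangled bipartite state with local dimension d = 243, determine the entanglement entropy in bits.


For a maximally entangled state in d x d:
S = log2(d) = log2(243)
= 7.9248

7.9248


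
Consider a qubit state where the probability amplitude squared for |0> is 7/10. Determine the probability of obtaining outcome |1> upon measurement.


|alpha|^2 = 7/10 = 0.7000
|beta|^2 = 1 - 7/10 = 3/10 = 0.3000
P(|1>) = |beta|^2 = 0.3000

0.3000


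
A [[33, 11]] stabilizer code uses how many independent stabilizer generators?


For an [[n,k]] stabilizer code:
Number of stabilizer generators = n - k
= 33 - 11
= 22

22


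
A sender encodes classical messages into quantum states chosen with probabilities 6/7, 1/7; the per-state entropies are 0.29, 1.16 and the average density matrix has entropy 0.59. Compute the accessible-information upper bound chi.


chi = S(rho) - sum_i p_i * S(rho_i)
Weighted entropy = 6/7 * 0.29 + 1/7 * 1.16
= 0.4143
chi = 0.59 - 0.4143
= 0.1757

0.1757


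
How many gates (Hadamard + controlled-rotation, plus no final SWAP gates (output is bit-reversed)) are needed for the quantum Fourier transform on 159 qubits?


Hadamard gates: 159
Controlled rotations: n*(n-1)/2 = 159*158/2 = 12561
SWAP gates: 0 (omitted)
Total = 159 + 12561
= 12720

12720


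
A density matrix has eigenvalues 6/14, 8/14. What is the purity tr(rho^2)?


tr(rho^2) = sum of eigenvalues squared
= (6/14)^2 + (8/14)^2
= (36 + 64) / 196
= 100/196
= 0.5102

0.5102


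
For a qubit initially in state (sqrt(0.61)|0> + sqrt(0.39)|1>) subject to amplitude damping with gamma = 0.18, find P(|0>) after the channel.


For amplitude damping with parameter gamma on state sqrt(a)|0> + sqrt(b)|1>:
alpha^2 = 0.61, beta^2 = 0.39
P(|0>) = alpha^2 + gamma * beta^2
= 0.61 + 0.18 * 0.39
= 0.61 + 0.0702
= 0.6802

0.6802


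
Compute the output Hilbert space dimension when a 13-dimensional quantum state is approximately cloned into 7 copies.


Output space = H^(tensor 7) where dim(H) = 13
dim = 13^7
= 169 (after 2 factors)
= 2197 (after 3 factors)
= 28561 (after 4 factors)
= 371293 (after 5 factors)
= 4826809 (after 6 factors)
= 62748517 (after 7 factors)
= 62748517

62748517


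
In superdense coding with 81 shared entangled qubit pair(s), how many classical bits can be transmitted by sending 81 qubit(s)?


Superdense coding allows 2 classical bits per shared entangled pair.
81 pair(s) -> 2 * 81 = 162 classical bits

162


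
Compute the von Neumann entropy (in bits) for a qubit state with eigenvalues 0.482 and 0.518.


S = -p*log2(p) - (1-p)*log2(1-p)
p = 0.4820, 1-p = 0.5180
= -0.4820 * log2(0.4820) - 0.5180 * log2(0.5180)
= -(-0.5075) - (-0.4916)
= 0.9991

0.9991


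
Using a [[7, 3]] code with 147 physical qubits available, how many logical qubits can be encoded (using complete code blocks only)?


Each code block uses 7 physical qubits for 3 logical qubit(s).
Number of complete blocks = floor(147 / 7) = 21
Logical qubits = 21 * 3
= 63

63


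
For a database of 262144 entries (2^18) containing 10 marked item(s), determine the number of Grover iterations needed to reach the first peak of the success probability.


After j Grover iterations the success probability is P(j) = sin^2((2j+1)*theta), where sin(theta) = sqrt(k/N).
N = 2^18 = 262144, k = 10
sin(theta) = sqrt(k/N) = 0.006176323555
theta = arcsin(sqrt(k/N)) = 0.006176362824 rad
P(j) reaches its first maximum when (2j+1)*theta is as close as possible to pi/2, i.e. j = round(pi/(4*theta) - 1/2).
pi/(4*theta) - 1/2 = 126.6619
(For comparison, the common estimate pi/4 * sqrt(N/k) = 127.1627; the exact maximiser is used here.)
Optimal iterations = 127

127


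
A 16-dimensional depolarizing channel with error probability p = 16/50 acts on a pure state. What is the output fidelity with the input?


F = (1-p) + p/d
= (1 - 0.3200) + 0.3200/16
= 0.6800 + 0.0200
= 0.7000

0.7000


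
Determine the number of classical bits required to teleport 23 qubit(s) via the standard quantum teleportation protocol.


Quantum teleportation requires 2 classical bits per qubit teleported.
23 qubit(s) -> 2 * 23 = 46 classical bits

46


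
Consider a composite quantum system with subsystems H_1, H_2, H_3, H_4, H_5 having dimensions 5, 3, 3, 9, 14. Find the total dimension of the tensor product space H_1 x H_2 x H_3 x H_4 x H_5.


dim(H_1 x H_2 x H_3 x H_4 x H_5) = 5 * 3 * 3 * 9 * 14
= 15 * 3 * 9 * 14
= 45 * 9 * 14
= 405 * 14
= 5670

5670


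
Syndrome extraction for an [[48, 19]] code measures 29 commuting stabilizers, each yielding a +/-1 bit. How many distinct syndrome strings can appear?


Each stabilizer generator gives a binary (+1 or -1) measurement outcome.
With 29 independent generators:
Total syndromes = 2^29
= 536870912

536870912


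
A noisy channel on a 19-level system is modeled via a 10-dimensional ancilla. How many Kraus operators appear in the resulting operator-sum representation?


Tracing out the environment in an orthonormal basis {|i>_E} gives Kraus operators K_i = <i|_E U |0>_E.
Number of Kraus operators = dim(H_env) = d_env
= 10

10


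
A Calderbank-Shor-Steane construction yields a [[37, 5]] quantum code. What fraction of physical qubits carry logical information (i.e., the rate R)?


Code rate R = k/n
= 5/37
= 0.1351

0.1351


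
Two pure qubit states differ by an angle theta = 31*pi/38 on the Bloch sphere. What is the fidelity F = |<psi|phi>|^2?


For states separated by angle theta on Bloch sphere:
F = cos^2(theta/2)
theta = 31*pi/38 = 2.5629
theta/2 = 1.2814
cos(theta/2) = 0.2853
F = 0.0814

0.0814


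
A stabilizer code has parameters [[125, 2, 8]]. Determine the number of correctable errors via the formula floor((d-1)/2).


Code parameters: [[125, 2, 8]], distance d = 8.
Number of correctable errors = floor((d-1)/2)
= floor((8 - 1)/2)
= floor(7/2)
= 3

3


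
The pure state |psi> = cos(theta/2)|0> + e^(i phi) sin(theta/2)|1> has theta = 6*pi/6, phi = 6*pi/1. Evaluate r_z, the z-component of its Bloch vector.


theta = 3.1416, phi = 18.8496
r_z = cos(theta) = -1.0000

-1.0000


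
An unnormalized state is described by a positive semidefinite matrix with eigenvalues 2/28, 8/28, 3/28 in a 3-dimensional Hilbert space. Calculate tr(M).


tr(M) = sum of eigenvalues
= 2/28 + 8/28 + 3/28
= 13/28
= 0.4643

0.4643


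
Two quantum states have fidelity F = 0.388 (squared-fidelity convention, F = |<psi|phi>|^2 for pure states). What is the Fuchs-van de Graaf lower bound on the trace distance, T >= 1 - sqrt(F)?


Fuchs-van de Graaf (squared-fidelity convention): 1 - sqrt(F) <= T <= sqrt(1 - F).
Lower bound: T >= 1 - sqrt(F)
sqrt(F) = sqrt(0.388) = 0.6229
T >= 1 - 0.6229
T >= 0.3771

0.3771


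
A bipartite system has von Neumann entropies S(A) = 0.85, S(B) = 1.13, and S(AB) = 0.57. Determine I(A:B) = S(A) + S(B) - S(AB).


I(A:B) = S(A) + S(B) - S(AB)
= 0.85 + 1.13 - 0.57
= 1.4100

1.4100


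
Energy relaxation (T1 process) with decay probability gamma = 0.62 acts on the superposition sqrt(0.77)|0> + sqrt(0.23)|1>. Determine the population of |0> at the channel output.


For amplitude damping with parameter gamma on state sqrt(a)|0> + sqrt(b)|1>:
alpha^2 = 0.77, beta^2 = 0.23
P(|0>) = alpha^2 + gamma * beta^2
= 0.77 + 0.62 * 0.23
= 0.77 + 0.1426
= 0.9126

0.9126


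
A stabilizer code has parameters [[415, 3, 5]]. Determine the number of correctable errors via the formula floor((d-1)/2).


Code parameters: [[415, 3, 5]], distance d = 5.
Number of correctable errors = floor((d-1)/2)
= floor((5 - 1)/2)
= floor(4/2)
= 2

2


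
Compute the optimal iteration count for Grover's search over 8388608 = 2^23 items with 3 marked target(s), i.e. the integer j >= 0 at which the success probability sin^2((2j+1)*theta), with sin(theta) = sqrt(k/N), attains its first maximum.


After j Grover iterations the success probability is P(j) = sin^2((2j+1)*theta), where sin(theta) = sqrt(k/N).
N = 2^23 = 8388608, k = 3
sin(theta) = sqrt(k/N) = 0.0005980199567
theta = arcsin(sqrt(k/N)) = 0.0005980199924 rad
P(j) reaches its first maximum when (2j+1)*theta is as close as possible to pi/2, i.e. j = round(pi/(4*theta) - 1/2).
pi/(4*theta) - 1/2 = 1312.8309
(For comparison, the common estimate pi/4 * sqrt(N/k) = 1313.3310; the exact maximiser is used here.)
Optimal iterations = 1313

1313


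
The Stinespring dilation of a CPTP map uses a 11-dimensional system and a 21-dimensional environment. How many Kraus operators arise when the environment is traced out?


Tracing out the environment in an orthonormal basis {|i>_E} gives Kraus operators K_i = <i|_E U |0>_E.
Number of Kraus operators = dim(H_env) = d_env
= 21

21


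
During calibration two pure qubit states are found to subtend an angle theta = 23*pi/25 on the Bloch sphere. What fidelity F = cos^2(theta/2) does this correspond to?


For states separated by angle theta on Bloch sphere:
F = cos^2(theta/2)
theta = 23*pi/25 = 2.8903
theta/2 = 1.4451
cos(theta/2) = 0.1253
F = 0.0157

0.0157


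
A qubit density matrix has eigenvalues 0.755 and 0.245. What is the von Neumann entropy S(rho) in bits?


S = -p*log2(p) - (1-p)*log2(1-p)
p = 0.7550, 1-p = 0.2450
= -0.7550 * log2(0.7550) - 0.2450 * log2(0.2450)
= -(-0.3061) - (-0.4971)
= 0.8033

0.8033


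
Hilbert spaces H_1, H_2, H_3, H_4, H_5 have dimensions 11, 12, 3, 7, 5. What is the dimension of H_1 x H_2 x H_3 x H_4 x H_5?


dim(H_1 x H_2 x H_3 x H_4 x H_5) = 11 * 12 * 3 * 7 * 5
= 132 * 3 * 7 * 5
= 396 * 7 * 5
= 2772 * 5
= 13860

13860


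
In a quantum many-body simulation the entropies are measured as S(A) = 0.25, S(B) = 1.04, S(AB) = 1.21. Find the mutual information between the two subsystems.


I(A:B) = S(A) + S(B) - S(AB)
= 0.25 + 1.04 - 1.21
= 0.0800

0.0800


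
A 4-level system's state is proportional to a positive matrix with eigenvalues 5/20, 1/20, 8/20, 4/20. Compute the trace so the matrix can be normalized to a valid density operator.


tr(M) = sum of eigenvalues
= 5/20 + 1/20 + 8/20 + 4/20
= 18/20
= 0.9000

0.9000


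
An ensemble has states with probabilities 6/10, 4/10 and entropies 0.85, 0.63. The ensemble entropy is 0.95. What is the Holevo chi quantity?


chi = S(rho) - sum_i p_i * S(rho_i)
Weighted entropy = 6/10 * 0.85 + 4/10 * 0.63
= 0.7620
chi = 0.95 - 0.7620
= 0.1880

0.1880


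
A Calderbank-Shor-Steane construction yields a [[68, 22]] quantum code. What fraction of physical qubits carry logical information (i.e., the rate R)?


Code rate R = k/n
= 22/68
= 0.3235

0.3235


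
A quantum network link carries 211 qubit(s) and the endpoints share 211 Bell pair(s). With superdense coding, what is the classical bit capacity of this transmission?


Superdense coding allows 2 classical bits per shared entangled pair.
211 pair(s) -> 2 * 211 = 422 classical bits

422


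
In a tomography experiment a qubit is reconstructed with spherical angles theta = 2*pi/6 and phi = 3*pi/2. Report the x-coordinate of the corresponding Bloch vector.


theta = 1.0472, phi = 4.7124
r_x = sin(theta)*cos(phi) = 0.8660 * 0.0000
r_x = 0.0000

0.0000


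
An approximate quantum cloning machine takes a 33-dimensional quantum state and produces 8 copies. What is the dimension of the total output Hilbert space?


Output space = H^(tensor 8) where dim(H) = 33
dim = 33^8
= 1089 (after 2 factors)
= 35937 (after 3 factors)
= 1185921 (after 4 factors)
= 39135393 (after 5 factors)
= 1291467969 (after 6 factors)
= 42618442977 (after 7 factors)
= 1406408618241 (after 8 factors)
= 1406408618241

1406408618241


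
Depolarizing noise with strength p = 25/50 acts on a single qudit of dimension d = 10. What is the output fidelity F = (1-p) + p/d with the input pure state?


F = (1-p) + p/d
= (1 - 0.5000) + 0.5000/10
= 0.5000 + 0.0500
= 0.5500

0.5500


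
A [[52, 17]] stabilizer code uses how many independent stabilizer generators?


For an [[n,k]] stabilizer code:
Number of stabilizer generators = n - k
= 52 - 17
= 35

35


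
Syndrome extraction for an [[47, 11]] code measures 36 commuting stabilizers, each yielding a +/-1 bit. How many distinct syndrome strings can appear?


Each stabilizer generator gives a binary (+1 or -1) measurement outcome.
With 36 independent generators:
Total syndromes = 2^36
= 68719476736

68719476736


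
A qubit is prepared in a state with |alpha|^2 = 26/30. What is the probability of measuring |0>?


|alpha|^2 = 26/30 = 0.8667
|beta|^2 = 1 - 26/30 = 4/30 = 0.1333
P(|0>) = |alpha|^2 = 0.8667

0.8667


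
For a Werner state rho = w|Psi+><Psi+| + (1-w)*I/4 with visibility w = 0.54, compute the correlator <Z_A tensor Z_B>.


|Psi+> = (|01> + |10>)/sqrt(2)
For the pure Bell state, <Z_A Z_B> = -1 (Bell-state Pauli correlator).
The maximally-mixed part I/4 has tr(I/4 * P tensor P) = 0 for any traceless Pauli P.
So <Z_A Z_B>_rho = w * (-1) + (1 - w) * 0
= 0.54 * (-1)
= -0.5400

-0.5400


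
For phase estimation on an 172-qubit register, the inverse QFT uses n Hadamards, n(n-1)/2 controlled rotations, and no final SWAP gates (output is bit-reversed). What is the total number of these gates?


Hadamard gates: 172
Controlled rotations: n*(n-1)/2 = 172*171/2 = 14706
SWAP gates: 0 (omitted)
Total = 172 + 14706
= 14878

14878


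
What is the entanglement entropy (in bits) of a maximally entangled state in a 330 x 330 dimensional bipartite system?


For a maximally entangled state in d x d:
S = log2(d) = log2(330)
= 8.3663

8.3663


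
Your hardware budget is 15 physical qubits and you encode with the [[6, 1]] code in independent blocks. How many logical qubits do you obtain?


Each code block uses 6 physical qubits for 1 logical qubit(s).
Number of complete blocks = floor(15 / 6) = 2
Logical qubits = 2 * 1
= 2

2


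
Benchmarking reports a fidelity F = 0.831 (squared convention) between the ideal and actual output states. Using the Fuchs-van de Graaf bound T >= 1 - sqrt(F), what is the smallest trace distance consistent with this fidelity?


Fuchs-van de Graaf (squared-fidelity convention): 1 - sqrt(F) <= T <= sqrt(1 - F).
Lower bound: T >= 1 - sqrt(F)
sqrt(F) = sqrt(0.831) = 0.9116
T >= 1 - 0.9116
T >= 0.0884

0.0884


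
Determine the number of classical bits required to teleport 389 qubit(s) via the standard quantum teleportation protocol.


Quantum teleportation requires 2 classical bits per qubit teleported.
389 qubit(s) -> 2 * 389 = 778 classical bits

778


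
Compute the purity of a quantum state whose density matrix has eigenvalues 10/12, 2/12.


tr(rho^2) = sum of eigenvalues squared
= (10/12)^2 + (2/12)^2
= (100 + 4) / 144
= 104/144
= 0.7222

0.7222


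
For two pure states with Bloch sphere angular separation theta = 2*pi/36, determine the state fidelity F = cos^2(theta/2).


For states separated by angle theta on Bloch sphere:
F = cos^2(theta/2)
theta = 2*pi/36 = 0.1745
theta/2 = 0.0873
cos(theta/2) = 0.9962
F = 0.9924

0.9924


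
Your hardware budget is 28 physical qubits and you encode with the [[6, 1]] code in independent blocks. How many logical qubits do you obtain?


Each code block uses 6 physical qubits for 1 logical qubit(s).
Number of complete blocks = floor(28 / 6) = 4
Logical qubits = 4 * 1
= 4

4


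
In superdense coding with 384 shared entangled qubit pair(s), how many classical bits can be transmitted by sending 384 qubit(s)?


Superdense coding allows 2 classical bits per shared entangled pair.
384 pair(s) -> 2 * 384 = 768 classical bits

768


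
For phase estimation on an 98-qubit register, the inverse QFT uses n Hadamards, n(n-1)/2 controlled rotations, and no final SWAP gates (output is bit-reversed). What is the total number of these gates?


Hadamard gates: 98
Controlled rotations: n*(n-1)/2 = 98*97/2 = 4753
SWAP gates: 0 (omitted)
Total = 98 + 4753
= 4851

4851


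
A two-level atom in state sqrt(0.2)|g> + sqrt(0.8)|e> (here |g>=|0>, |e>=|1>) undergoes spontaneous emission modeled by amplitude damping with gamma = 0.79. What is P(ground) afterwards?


For amplitude damping with parameter gamma on state sqrt(a)|0> + sqrt(b)|1>:
alpha^2 = 0.2, beta^2 = 0.8
P(|0>) = alpha^2 + gamma * beta^2
= 0.2 + 0.79 * 0.8
= 0.2 + 0.6320
= 0.8320

0.8320


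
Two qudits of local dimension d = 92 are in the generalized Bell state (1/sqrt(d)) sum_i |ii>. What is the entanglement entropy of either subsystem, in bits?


For a maximally entangled state in d x d:
S = log2(d) = log2(92)
= 6.5236

6.5236


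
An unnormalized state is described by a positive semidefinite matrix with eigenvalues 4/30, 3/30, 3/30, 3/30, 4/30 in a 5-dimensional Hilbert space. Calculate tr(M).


tr(M) = sum of eigenvalues
= 4/30 + 3/30 + 3/30 + 3/30 + 4/30
= 17/30
= 0.5667

0.5667


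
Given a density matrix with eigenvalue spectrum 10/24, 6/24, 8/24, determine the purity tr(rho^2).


tr(rho^2) = sum of eigenvalues squared
= (10/24)^2 + (6/24)^2 + (8/24)^2
= (100 + 36 + 64) / 576
= 200/576
= 0.3472

0.3472


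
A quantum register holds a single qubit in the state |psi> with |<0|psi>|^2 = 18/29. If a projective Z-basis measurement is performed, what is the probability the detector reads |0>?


|alpha|^2 = 18/29 = 0.6207
|beta|^2 = 1 - 18/29 = 11/29 = 0.3793
P(|0>) = |alpha|^2 = 0.6207

0.6207


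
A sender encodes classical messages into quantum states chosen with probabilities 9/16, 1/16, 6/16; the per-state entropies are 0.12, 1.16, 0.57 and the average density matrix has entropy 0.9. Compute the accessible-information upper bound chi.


chi = S(rho) - sum_i p_i * S(rho_i)
Weighted entropy = 9/16 * 0.12 + 1/16 * 1.16 + 6/16 * 0.57
= 0.3538
chi = 0.9 - 0.3538
= 0.5463

0.5463


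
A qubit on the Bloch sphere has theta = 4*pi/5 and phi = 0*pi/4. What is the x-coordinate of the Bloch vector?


theta = 2.5133, phi = 0.0000
r_x = sin(theta)*cos(phi) = 0.5878 * 1.0000
r_x = 0.5878

0.5878


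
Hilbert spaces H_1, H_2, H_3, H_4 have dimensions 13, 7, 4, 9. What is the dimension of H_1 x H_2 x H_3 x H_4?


dim(H_1 x H_2 x H_3 x H_4) = 13 * 7 * 4 * 9
= 91 * 4 * 9
= 364 * 9
= 3276

3276


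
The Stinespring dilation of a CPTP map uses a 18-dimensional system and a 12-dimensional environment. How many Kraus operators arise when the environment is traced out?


Tracing out the environment in an orthonormal basis {|i>_E} gives Kraus operators K_i = <i|_E U |0>_E.
Number of Kraus operators = dim(H_env) = d_env
= 12

12


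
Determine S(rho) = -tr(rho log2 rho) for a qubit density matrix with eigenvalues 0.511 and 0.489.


S = -p*log2(p) - (1-p)*log2(1-p)
p = 0.5110, 1-p = 0.4890
= -0.5110 * log2(0.5110) - 0.4890 * log2(0.4890)
= -(-0.4950) - (-0.5047)
= 0.9997

0.9997
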